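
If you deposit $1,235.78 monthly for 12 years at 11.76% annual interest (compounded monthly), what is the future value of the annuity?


Future value of an ordinary annuity: FV = PMT × ((1 + r)^n − 1) / r
Monthly rate r = 0.1176/12 = 0.0098, n = 144
FV = $1,235.78 × ((1 + 0.1176/12)^144 − 1) / (0.1176/12)
FV = $1,235.78 × 313.550706
FV = $387,479.69

FV = PMT × ((1+r)^n - 1)/r = $387,479.69


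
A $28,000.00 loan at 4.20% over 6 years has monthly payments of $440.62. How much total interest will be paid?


Total paid over the life of the loan = PMT × n.
Total paid = $440.62 × 72 = $31,724.64
Total interest = total paid − principal = $31,724.64 − $28,000.00 = $3,724.64

Total interest = (PMT × n) - PV = $3,724.64


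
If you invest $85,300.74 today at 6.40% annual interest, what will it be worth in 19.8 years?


Future value formula: FV = PV × (1 + r)^t
FV = $85,300.74 × (1 + 0.064)^19.8
FV = $85,300.74 × 3.4154209
FV = $291,337.93

FV = PV × (1 + r)^t = $291,337.93


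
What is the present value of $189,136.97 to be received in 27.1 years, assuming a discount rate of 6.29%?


Present value formula: PV = FV / (1 + r)^t
PV = $189,136.97 / (1 + 0.0629)^27.1
PV = $189,136.97 / 5.223291
PV = $36,210.31

PV = FV / (1 + r)^t = $36,210.31


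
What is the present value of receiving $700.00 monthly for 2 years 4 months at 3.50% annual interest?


Present value of an ordinary annuity: PV = PMT × (1 − (1 + r)^(−n)) / r
Monthly rate r = 0.035/12 ≈ 0.00291667, n = 28
PV = $700.00 × (1 − (1 + 0.035/12)^(−28)) / (0.035/12)
PV = $700.00 × 26.849605
PV = $18,794.72

PV = PMT × (1-(1+r)^(-n))/r = $18,794.72


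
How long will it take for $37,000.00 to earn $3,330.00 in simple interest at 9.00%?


Rearrange the simple interest formula for t:
I = P × r × t  ⇒  t = I / (P × r)
t = $3,330.00 / ($37,000.00 × 0.09)
t = 1

t = I/(P×r) = 1 year


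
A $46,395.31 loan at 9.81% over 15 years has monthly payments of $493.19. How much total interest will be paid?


Total paid over the life of the loan = PMT × n.
Total paid = $493.19 × 180 = $88,774.20
Total interest = total paid − principal = $88,774.20 − $46,395.31 = $42,378.89

Total interest = (PMT × n) - PV = $42,378.89


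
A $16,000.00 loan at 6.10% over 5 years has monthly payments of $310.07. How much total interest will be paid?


Total paid over the life of the loan = PMT × n.
Total paid = $310.07 × 60 = $18,604.20
Total interest = total paid − principal = $18,604.20 − $16,000.00 = $2,604.20

Total interest = (PMT × n) - PV = $2,604.20


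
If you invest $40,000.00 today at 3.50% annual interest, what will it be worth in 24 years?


Future value formula: FV = PV × (1 + r)^t
FV = $40,000.00 × (1 + 0.035)^24
FV = $40,000.00 × 2.2833285
FV = $91,333.14

FV = PV × (1 + r)^t = $91,333.14


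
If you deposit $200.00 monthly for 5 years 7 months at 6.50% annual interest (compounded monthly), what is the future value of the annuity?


Future value of an ordinary annuity: FV = PMT × ((1 + r)^n − 1) / r
Monthly rate r = 0.065/12 ≈ 0.00541667, n = 67
FV = $200.00 × ((1 + 0.065/12)^67 − 1) / (0.065/12)
FV = $200.00 × 80.512412
FV = $16,102.48

FV = PMT × ((1+r)^n - 1)/r = $16,102.48


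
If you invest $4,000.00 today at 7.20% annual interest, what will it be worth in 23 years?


Future value formula: FV = PV × (1 + r)^t
FV = $4,000.00 × (1 + 0.072)^23
FV = $4,000.00 × 4.948574
FV = $19,794.30

FV = PV × (1 + r)^t = $19,794.30


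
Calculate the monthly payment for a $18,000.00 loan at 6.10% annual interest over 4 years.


Loan payment formula: PMT = PV × r / (1 − (1 + r)^(−n))
Monthly rate r = 0.061/12 ≈ 0.00508333, n = 48 months
Denominator: 1 − (1 + 0.061/12)^(−48) = 0.216028
PMT = $18,000.00 × (0.061/12) / 0.216028
PMT = $423.56 per month

PMT = PV × r / (1-(1+r)^(-n)) = $423.56/month


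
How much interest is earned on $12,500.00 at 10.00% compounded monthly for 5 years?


Compound interest earned = final amount − principal.
A = P(1 + r/n)^(nt) = $12,500.00 × (1 + 0.1/12)^(12 × 5) = $20,566.36
Interest = A − P = $20,566.36 − $12,500.00 = $8,066.36

Interest = A - P = $8,066.36


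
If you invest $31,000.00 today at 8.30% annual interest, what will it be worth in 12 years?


Future value formula: FV = PV × (1 + r)^t
FV = $31,000.00 × (1 + 0.083)^12
FV = $31,000.00 × 2.6034035
FV = $80,705.51

FV = PV × (1 + r)^t = $80,705.51


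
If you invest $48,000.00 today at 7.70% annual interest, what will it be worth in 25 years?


Future value formula: FV = PV × (1 + r)^t
FV = $48,000.00 × (1 + 0.077)^25
FV = $48,000.00 × 6.388407
FV = $306,643.54

FV = PV × (1 + r)^t = $306,643.54


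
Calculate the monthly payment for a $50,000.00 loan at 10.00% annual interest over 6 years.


Loan payment formula: PMT = PV × r / (1 − (1 + r)^(−n))
Monthly rate r = 0.1/12 ≈ 0.00833333, n = 72 months
Denominator: 1 − (1 + 0.1/12)^(−72) = 0.449822
PMT = $50,000.00 × (0.1/12) / 0.449822
PMT = $926.29 per month

PMT = PV × r / (1-(1+r)^(-n)) = $926.29/month


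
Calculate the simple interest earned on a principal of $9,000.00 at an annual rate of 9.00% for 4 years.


Simple interest formula: I = P × r × t
I = $9,000.00 × 0.09 × 4
I = $3,240.00

I = P × r × t = $3,240.00


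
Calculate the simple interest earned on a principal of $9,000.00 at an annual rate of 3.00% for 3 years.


Simple interest formula: I = P × r × t
I = $9,000.00 × 0.03 × 3
I = $810.00

I = P × r × t = $810.00


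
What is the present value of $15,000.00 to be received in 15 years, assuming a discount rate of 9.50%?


Present value formula: PV = FV / (1 + r)^t
PV = $15,000.00 / (1 + 0.095)^15
PV = $15,000.00 / 3.901322
PV = $3,844.85

PV = FV / (1 + r)^t = $3,844.85


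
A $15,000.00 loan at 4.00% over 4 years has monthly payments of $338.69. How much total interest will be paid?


Total paid over the life of the loan = PMT × n.
Total paid = $338.69 × 48 = $16,257.12
Total interest = total paid − principal = $16,257.12 − $15,000.00 = $1,257.12

Total interest = (PMT × n) - PV = $1,257.12


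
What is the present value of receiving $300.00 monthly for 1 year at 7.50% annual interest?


Present value of an ordinary annuity: PV = PMT × (1 − (1 + r)^(−n)) / r
Monthly rate r = 0.075/12 = 0.00625, n = 12
PV = $300.00 × (1 − (1 + 0.075/12)^(−12)) / (0.075/12)
PV = $300.00 × 11.526392
PV = $3,457.92

PV = PMT × (1-(1+r)^(-n))/r = $3,457.92


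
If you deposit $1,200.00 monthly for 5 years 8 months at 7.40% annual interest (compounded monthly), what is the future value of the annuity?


Future value of an ordinary annuity: FV = PMT × ((1 + r)^n − 1) / r
Monthly rate r = 0.074/12 ≈ 0.00616667, n = 68
FV = $1,200.00 × ((1 + 0.074/12)^68 − 1) / (0.074/12)
FV = $1,200.00 × 84.160550
FV = $100,992.66

FV = PMT × ((1+r)^n - 1)/r = $100,992.66


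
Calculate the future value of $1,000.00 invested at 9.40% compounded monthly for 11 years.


Compound interest formula: A = P(1 + r/n)^(nt)
A = $1,000.00 × (1 + 0.094/12)^(12 × 11)
Growth factor: (1 + 0.094/12)^132 = 2.8009851
A = $1,000.00 × 2.8009851
A = $2,800.99

A = P(1 + r/n)^(nt) = $2,800.99


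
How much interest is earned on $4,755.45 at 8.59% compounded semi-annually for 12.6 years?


Compound interest earned = final amount − principal.
A = P(1 + r/n)^(nt) = $4,755.45 × (1 + 0.0859/2)^(2 × 12.6) = $13,722.45
Interest = A − P = $13,722.45 − $4,755.45 = $8,967.00

Interest = A - P = $8,967.00


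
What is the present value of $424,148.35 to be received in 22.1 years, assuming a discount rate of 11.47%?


Present value formula: PV = FV / (1 + r)^t
PV = $424,148.35 / (1 + 0.1147)^22.1
PV = $424,148.35 / 11.020260
PV = $38,488.05

PV = FV / (1 + r)^t = $38,488.05


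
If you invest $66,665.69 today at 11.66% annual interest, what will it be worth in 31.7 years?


Future value formula: FV = PV × (1 + r)^t
FV = $66,665.69 × (1 + 0.1166)^31.7
FV = $66,665.69 × 32.9878997
FV = $2,199,161.10

FV = PV × (1 + r)^t = $2,199,161.10


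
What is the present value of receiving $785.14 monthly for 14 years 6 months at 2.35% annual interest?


Present value of an ordinary annuity: PV = PMT × (1 − (1 + r)^(−n)) / r
Monthly rate r = 0.0235/12 ≈ 0.00195833, n = 174
PV = $785.14 × (1 − (1 + 0.0235/12)^(−174)) / (0.0235/12)
PV = $785.14 × 147.332563
PV = $115,676.69

PV = PMT × (1-(1+r)^(-n))/r = $115,676.69


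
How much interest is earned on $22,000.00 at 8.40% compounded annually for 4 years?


Compound interest earned = final amount − principal.
A = P(1 + r/n)^(nt) = $22,000.00 × (1 + 0.084/1)^(1 × 4) = $30,376.65
Interest = A − P = $30,376.65 − $22,000.00 = $8,376.65

Interest = A - P = $8,376.65


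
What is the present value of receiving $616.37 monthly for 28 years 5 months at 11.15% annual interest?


Present value of an ordinary annuity: PV = PMT × (1 − (1 + r)^(−n)) / r
Monthly rate r = 0.1115/12 ≈ 0.00929167, n = 341
PV = $616.37 × (1 − (1 + 0.1115/12)^(−341)) / (0.1115/12)
PV = $616.37 × 103.029054
PV = $63,504.02

PV = PMT × (1-(1+r)^(-n))/r = $63,504.02


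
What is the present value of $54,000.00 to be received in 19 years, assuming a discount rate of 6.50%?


Present value formula: PV = FV / (1 + r)^t
PV = $54,000.00 / (1 + 0.065)^19
PV = $54,000.00 / 3.308587
PV = $16,321.17

PV = FV / (1 + r)^t = $16,321.17


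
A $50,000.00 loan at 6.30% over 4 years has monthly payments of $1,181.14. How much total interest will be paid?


Total paid over the life of the loan = PMT × n.
Total paid = $1,181.14 × 48 = $56,694.72
Total interest = total paid − principal = $56,694.72 − $50,000.00 = $6,694.72

Total interest = (PMT × n) - PV = $6,694.72


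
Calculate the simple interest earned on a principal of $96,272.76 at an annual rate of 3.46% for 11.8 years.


Simple interest formula: I = P × r × t
I = $96,272.76 × 0.0346 × 11.8
I = $39,306.24

I = P × r × t = $39,306.24


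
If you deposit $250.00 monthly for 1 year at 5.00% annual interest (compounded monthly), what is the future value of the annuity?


Future value of an ordinary annuity: FV = PMT × ((1 + r)^n − 1) / r
Monthly rate r = 0.05/12 ≈ 0.00416667, n = 12
FV = $250.00 × ((1 + 0.05/12)^12 − 1) / (0.05/12)
FV = $250.00 × 12.278855
FV = $3,069.71

FV = PMT × ((1+r)^n - 1)/r = $3,069.71


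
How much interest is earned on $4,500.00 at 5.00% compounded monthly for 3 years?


Compound interest earned = final amount − principal.
A = P(1 + r/n)^(nt) = $4,500.00 × (1 + 0.05/12)^(12 × 3) = $5,226.63
Interest = A − P = $5,226.63 − $4,500.00 = $726.63

Interest = A - P = $726.63


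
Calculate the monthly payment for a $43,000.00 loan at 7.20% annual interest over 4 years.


Loan payment formula: PMT = PV × r / (1 − (1 + r)^(−n))
Monthly rate r = 0.072/12 = 0.006, n = 48 months
Denominator: 1 − (1 + 0.072/12)^(−48) = 0.249593
PMT = $43,000.00 × (0.072/12) / 0.249593
PMT = $1,033.68 per month

PMT = PV × r / (1-(1+r)^(-n)) = $1,033.68/month


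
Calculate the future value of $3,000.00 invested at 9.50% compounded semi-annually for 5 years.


Compound interest formula: A = P(1 + r/n)^(nt)
A = $3,000.00 × (1 + 0.095/2)^(2 × 5)
Growth factor: (1 + 0.095/2)^10 = 1.590524
A = $3,000.00 × 1.590524
A = $4,771.57

A = P(1 + r/n)^(nt) = $4,771.57


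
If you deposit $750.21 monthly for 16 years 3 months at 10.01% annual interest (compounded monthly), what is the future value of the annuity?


Future value of an ordinary annuity: FV = PMT × ((1 + r)^n − 1) / r
Monthly rate r = 0.1001/12 ≈ 0.00834167, n = 195
FV = $750.21 × ((1 + 0.1001/12)^195 − 1) / (0.1001/12)
FV = $750.21 × 485.811122
FV = $364,460.36

FV = PMT × ((1+r)^n - 1)/r = $364,460.36


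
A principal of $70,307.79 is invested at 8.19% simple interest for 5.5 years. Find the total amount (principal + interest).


Total amount formula: A = P(1 + rt) = P + P·r·t
Interest: I = P × r × t = $70,307.79 × 0.0819 × 5.5 = $31,670.14
A = P + I = $70,307.79 + $31,670.14 = $101,977.93

A = P + I = P(1 + rt) = $101,977.93


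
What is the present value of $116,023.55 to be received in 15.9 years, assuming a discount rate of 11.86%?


Present value formula: PV = FV / (1 + r)^t
PV = $116,023.55 / (1 + 0.1186)^15.9
PV = $116,023.55 / 5.941958
PV = $19,526.15

PV = FV / (1 + r)^t = $19,526.15


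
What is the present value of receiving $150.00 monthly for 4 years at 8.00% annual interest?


Present value of an ordinary annuity: PV = PMT × (1 − (1 + r)^(−n)) / r
Monthly rate r = 0.08/12 ≈ 0.00666667, n = 48
PV = $150.00 × (1 − (1 + 0.08/12)^(−48)) / (0.08/12)
PV = $150.00 × 40.961913
PV = $6,144.29

PV = PMT × (1-(1+r)^(-n))/r = $6,144.29


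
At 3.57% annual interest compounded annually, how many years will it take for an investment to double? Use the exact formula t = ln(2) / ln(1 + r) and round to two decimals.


Doubling condition: (1 + r)^t = 2
Take ln of both sides: t × ln(1 + r) = ln(2)
t = ln(2) / ln(1 + r)
t = 0.693147 / 0.035078
t = 19.76

t = ln(2) / ln(1 + r) = 19.76 years


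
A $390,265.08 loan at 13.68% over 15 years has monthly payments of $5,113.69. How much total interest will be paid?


Total paid over the life of the loan = PMT × n.
Total paid = $5,113.69 × 180 = $920,464.20
Total interest = total paid − principal = $920,464.20 − $390,265.08 = $530,199.12

Total interest = (PMT × n) - PV = $530,199.12


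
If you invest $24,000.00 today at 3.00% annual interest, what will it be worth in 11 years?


Future value formula: FV = PV × (1 + r)^t
FV = $24,000.00 × (1 + 0.03)^11
FV = $24,000.00 × 1.3842339
FV = $33,221.61

FV = PV × (1 + r)^t = $33,221.61


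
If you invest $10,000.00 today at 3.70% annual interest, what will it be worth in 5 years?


Future value formula: FV = PV × (1 + r)^t
FV = $10,000.00 × (1 + 0.037)^5
FV = $10,000.00 × 1.199206
FV = $11,992.06

FV = PV × (1 + r)^t = $11,992.06


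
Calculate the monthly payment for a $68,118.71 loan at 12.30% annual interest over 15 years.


Loan payment formula: PMT = PV × r / (1 − (1 + r)^(−n))
Monthly rate r = 0.123/12 = 0.01025, n = 180 months
Denominator: 1 − (1 + 0.123/12)^(−180) = 0.840484
PMT = $68,118.71 × (0.123/12) / 0.840484
PMT = $830.73 per month

PMT = PV × r / (1-(1+r)^(-n)) = $830.73/month


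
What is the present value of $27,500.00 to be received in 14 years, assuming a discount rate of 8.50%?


Present value formula: PV = FV / (1 + r)^t
PV = $27,500.00 / (1 + 0.085)^14
PV = $27,500.00 / 3.133404
PV = $8,776.40

PV = FV / (1 + r)^t = $8,776.40


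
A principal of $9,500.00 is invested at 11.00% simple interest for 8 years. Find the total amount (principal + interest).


Total amount formula: A = P(1 + rt) = P + P·r·t
Interest: I = P × r × t = $9,500.00 × 0.11 × 8 = $8,360.00
A = P + I = $9,500.00 + $8,360.00 = $17,860.00

A = P + I = P(1 + rt) = $17,860.00


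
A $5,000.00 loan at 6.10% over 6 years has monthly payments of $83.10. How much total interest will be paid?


Total paid over the life of the loan = PMT × n.
Total paid = $83.10 × 72 = $5,983.20
Total interest = total paid − principal = $5,983.20 − $5,000.00 = $983.20

Total interest = (PMT × n) - PV = $983.20


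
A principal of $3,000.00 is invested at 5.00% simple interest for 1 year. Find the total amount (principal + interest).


Total amount formula: A = P(1 + rt) = P + P·r·t
Interest: I = P × r × t = $3,000.00 × 0.05 × 1 = $150.00
A = P + I = $3,000.00 + $150.00 = $3,150.00

A = P + I = P(1 + rt) = $3,150.00


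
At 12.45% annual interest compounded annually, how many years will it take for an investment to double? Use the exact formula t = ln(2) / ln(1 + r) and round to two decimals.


Doubling condition: (1 + r)^t = 2
Take ln of both sides: t × ln(1 + r) = ln(2)
t = ln(2) / ln(1 + r)
t = 0.693147 / 0.117338
t = 5.91

t = ln(2) / ln(1 + r) = 5.91 years


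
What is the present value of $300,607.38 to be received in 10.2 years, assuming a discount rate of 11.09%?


Present value formula: PV = FV / (1 + r)^t
PV = $300,607.38 / (1 + 0.1109)^10.2
PV = $300,607.38 / 2.923376
PV = $102,828.85

PV = FV / (1 + r)^t = $102,828.85


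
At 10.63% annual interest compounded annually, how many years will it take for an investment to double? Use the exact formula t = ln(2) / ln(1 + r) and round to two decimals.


Doubling condition: (1 + r)^t = 2
Take ln of both sides: t × ln(1 + r) = ln(2)
t = ln(2) / ln(1 + r)
t = 0.693147 / 0.101021
t = 6.86

t = ln(2) / ln(1 + r) = 6.86 years


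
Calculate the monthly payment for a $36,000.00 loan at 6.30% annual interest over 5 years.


Loan payment formula: PMT = PV × r / (1 − (1 + r)^(−n))
Monthly rate r = 0.063/12 = 0.00525, n = 60 months
Denominator: 1 − (1 + 0.063/12)^(−60) = 0.269610
PMT = $36,000.00 × (0.063/12) / 0.269610
PMT = $701.01 per month

PMT = PV × r / (1-(1+r)^(-n)) = $701.01/month


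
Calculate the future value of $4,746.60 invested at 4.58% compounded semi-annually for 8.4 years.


Compound interest formula: A = P(1 + r/n)^(nt)
A = $4,746.60 × (1 + 0.0458/2)^(2 × 8.4)
Growth factor: (1 + 0.0458/2)^16.8 = 1.462842
A = $4,746.60 × 1.462842
A = $6,943.53

A = P(1 + r/n)^(nt) = $6,943.53


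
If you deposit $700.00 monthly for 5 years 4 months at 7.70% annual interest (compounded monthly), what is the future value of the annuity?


Future value of an ordinary annuity: FV = PMT × ((1 + r)^n − 1) / r
Monthly rate r = 0.077/12 ≈ 0.00641667, n = 64
FV = $700.00 × ((1 + 0.077/12)^64 − 1) / (0.077/12)
FV = $700.00 × 78.833109
FV = $55,183.18

FV = PMT × ((1+r)^n - 1)/r = $55,183.18


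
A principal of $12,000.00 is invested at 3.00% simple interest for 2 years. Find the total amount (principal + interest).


Total amount formula: A = P(1 + rt) = P + P·r·t
Interest: I = P × r × t = $12,000.00 × 0.03 × 2 = $720.00
A = P + I = $12,000.00 + $720.00 = $12,720.00

A = P + I = P(1 + rt) = $12,720.00


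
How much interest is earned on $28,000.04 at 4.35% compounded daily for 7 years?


Compound interest earned = final amount − principal.
A = P(1 + r/n)^(nt) = $28,000.04 × (1 + 0.0435/365)^(365 × 7) = $37,965.88
Interest = A − P = $37,965.88 − $28,000.04 = $9,965.84

Interest = A - P = $9,965.84


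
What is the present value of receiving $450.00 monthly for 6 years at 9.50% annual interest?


Present value of an ordinary annuity: PV = PMT × (1 − (1 + r)^(−n)) / r
Monthly rate r = 0.095/12 ≈ 0.00791667, n = 72
PV = $450.00 × (1 − (1 + 0.095/12)^(−72)) / (0.095/12)
PV = $450.00 × 54.720488
PV = $24,624.22

PV = PMT × (1-(1+r)^(-n))/r = $24,624.22


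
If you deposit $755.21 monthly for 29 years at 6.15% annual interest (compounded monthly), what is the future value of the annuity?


Future value of an ordinary annuity: FV = PMT × ((1 + r)^n − 1) / r
Monthly rate r = 0.0615/12 = 0.005125, n = 348
FV = $755.21 × ((1 + 0.0615/12)^348 − 1) / (0.0615/12)
FV = $755.21 × 960.703553
FV = $725,532.93

FV = PMT × ((1+r)^n - 1)/r = $725,532.93


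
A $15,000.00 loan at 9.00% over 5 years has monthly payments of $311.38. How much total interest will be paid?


Total paid over the life of the loan = PMT × n.
Total paid = $311.38 × 60 = $18,682.80
Total interest = total paid − principal = $18,682.80 − $15,000.00 = $3,682.80

Total interest = (PMT × n) - PV = $3,682.80


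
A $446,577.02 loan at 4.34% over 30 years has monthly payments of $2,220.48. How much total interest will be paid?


Total paid over the life of the loan = PMT × n.
Total paid = $2,220.48 × 360 = $799,372.80
Total interest = total paid − principal = $799,372.80 − $446,577.02 = $352,795.78

Total interest = (PMT × n) - PV = $352,795.78


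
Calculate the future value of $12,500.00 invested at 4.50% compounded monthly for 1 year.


Compound interest formula: A = P(1 + r/n)^(nt)
A = $12,500.00 × (1 + 0.045/12)^(12 × 1)
Growth factor: (1 + 0.045/12)^12 = 1.045940
A = $12,500.00 × 1.045940
A = $13,074.25

A = P(1 + r/n)^(nt) = $13,074.25


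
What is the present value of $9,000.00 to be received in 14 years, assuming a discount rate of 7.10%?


Present value formula: PV = FV / (1 + r)^t
PV = $9,000.00 / (1 + 0.071)^14
PV = $9,000.00 / 2.612478
PV = $3,445.01

PV = FV / (1 + r)^t = $3,445.01


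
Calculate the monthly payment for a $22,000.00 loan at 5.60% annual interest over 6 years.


Loan payment formula: PMT = PV × r / (1 − (1 + r)^(−n))
Monthly rate r = 0.056/12 ≈ 0.00466667, n = 72 months
Denominator: 1 − (1 + 0.056/12)^(−72) = 0.284818
PMT = $22,000.00 × (0.056/12) / 0.284818
PMT = $360.46 per month

PMT = PV × r / (1-(1+r)^(-n)) = $360.46/month


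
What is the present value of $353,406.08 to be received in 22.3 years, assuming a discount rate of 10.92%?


Present value formula: PV = FV / (1 + r)^t
PV = $353,406.08 / (1 + 0.1092)^22.3
PV = $353,406.08 / 10.086022
PV = $35,039.19

PV = FV / (1 + r)^t = $35,039.19


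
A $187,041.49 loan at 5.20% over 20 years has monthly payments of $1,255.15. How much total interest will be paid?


Total paid over the life of the loan = PMT × n.
Total paid = $1,255.15 × 240 = $301,236.00
Total interest = total paid − principal = $301,236.00 − $187,041.49 = $114,194.51

Total interest = (PMT × n) - PV = $114,194.51


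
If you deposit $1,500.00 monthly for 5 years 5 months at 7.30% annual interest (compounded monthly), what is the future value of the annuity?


Future value of an ordinary annuity: FV = PMT × ((1 + r)^n − 1) / r
Monthly rate r = 0.073/12 ≈ 0.00608333, n = 65
FV = $1,500.00 × ((1 + 0.073/12)^65 − 1) / (0.073/12)
FV = $1,500.00 × 79.434253
FV = $119,151.38

FV = PMT × ((1+r)^n - 1)/r = $119,151.38


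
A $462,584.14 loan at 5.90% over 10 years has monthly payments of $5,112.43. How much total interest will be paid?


Total paid over the life of the loan = PMT × n.
Total paid = $5,112.43 × 120 = $613,491.60
Total interest = total paid − principal = $613,491.60 − $462,584.14 = $150,907.46

Total interest = (PMT × n) - PV = $150,907.46


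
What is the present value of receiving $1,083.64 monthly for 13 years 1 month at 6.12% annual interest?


Present value of an ordinary annuity: PV = PMT × (1 − (1 + r)^(−n)) / r
Monthly rate r = 0.0612/12 = 0.0051, n = 157
PV = $1,083.64 × (1 − (1 + 0.0612/12)^(−157)) / (0.0612/12)
PV = $1,083.64 × 107.857027
PV = $116,878.19

PV = PMT × (1-(1+r)^(-n))/r = $116,878.19


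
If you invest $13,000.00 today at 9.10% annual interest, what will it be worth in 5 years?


Future value formula: FV = PV × (1 + r)^t
FV = $13,000.00 × (1 + 0.091)^5
FV = $13,000.00 × 1.5456948
FV = $20,094.03

FV = PV × (1 + r)^t = $20,094.03


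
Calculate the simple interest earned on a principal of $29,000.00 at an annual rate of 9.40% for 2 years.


Simple interest formula: I = P × r × t
I = $29,000.00 × 0.094 × 2
I = $5,452.00

I = P × r × t = $5,452.00


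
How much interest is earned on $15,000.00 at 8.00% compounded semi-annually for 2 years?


Compound interest earned = final amount − principal.
A = P(1 + r/n)^(nt) = $15,000.00 × (1 + 0.08/2)^(2 × 2) = $17,547.88
Interest = A − P = $17,547.88 − $15,000.00 = $2,547.88

Interest = A - P = $2,547.88


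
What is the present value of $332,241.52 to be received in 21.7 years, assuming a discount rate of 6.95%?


Present value formula: PV = FV / (1 + r)^t
PV = $332,241.52 / (1 + 0.0695)^21.7
PV = $332,241.52 / 4.2975716
PV = $77,309.13

PV = FV / (1 + r)^t = $77,309.13


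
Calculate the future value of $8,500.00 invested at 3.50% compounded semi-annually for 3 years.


Compound interest formula: A = P(1 + r/n)^(nt)
A = $8,500.00 × (1 + 0.035/2)^(2 × 3)
Growth factor: (1 + 0.035/2)^6 = 1.109702
A = $8,500.00 × 1.109702
A = $9,432.47

A = P(1 + r/n)^(nt) = $9,432.47


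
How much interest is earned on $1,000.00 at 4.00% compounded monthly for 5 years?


Compound interest earned = final amount − principal.
A = P(1 + r/n)^(nt) = $1,000.00 × (1 + 0.04/12)^(12 × 5) = $1,221.00
Interest = A − P = $1,221.00 − $1,000.00 = $221.00

Interest = A - P = $221.00


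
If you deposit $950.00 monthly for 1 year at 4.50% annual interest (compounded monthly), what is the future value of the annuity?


Future value of an ordinary annuity: FV = PMT × ((1 + r)^n − 1) / r
Monthly rate r = 0.045/12 = 0.00375, n = 12
FV = $950.00 × ((1 + 0.045/12)^12 − 1) / (0.045/12)
FV = $950.00 × 12.250620
FV = $11,638.09

FV = PMT × ((1+r)^n - 1)/r = $11,638.09


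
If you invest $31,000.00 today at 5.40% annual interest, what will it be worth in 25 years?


Future value formula: FV = PV × (1 + r)^t
FV = $31,000.00 × (1 + 0.054)^25
FV = $31,000.00 × 3.724048
FV = $115,445.49

FV = PV × (1 + r)^t = $115,445.49


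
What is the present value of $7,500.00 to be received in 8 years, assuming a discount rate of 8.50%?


Present value formula: PV = FV / (1 + r)^t
PV = $7,500.00 / (1 + 0.085)^8
PV = $7,500.00 / 1.920604
PV = $3,905.02

PV = FV / (1 + r)^t = $3,905.02


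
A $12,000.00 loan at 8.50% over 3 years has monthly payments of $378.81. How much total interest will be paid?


Total paid over the life of the loan = PMT × n.
Total paid = $378.81 × 36 = $13,637.16
Total interest = total paid − principal = $13,637.16 − $12,000.00 = $1,637.16

Total interest = (PMT × n) - PV = $1,637.16


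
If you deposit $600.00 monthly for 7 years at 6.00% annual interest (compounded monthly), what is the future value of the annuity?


Future value of an ordinary annuity: FV = PMT × ((1 + r)^n − 1) / r
Monthly rate r = 0.06/12 = 0.005, n = 84
FV = $600.00 × ((1 + 0.06/12)^84 − 1) / (0.06/12)
FV = $600.00 × 104.073927
FV = $62,444.36

FV = PMT × ((1+r)^n - 1)/r = $62,444.36


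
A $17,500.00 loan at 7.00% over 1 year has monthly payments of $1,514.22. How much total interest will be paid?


Total paid over the life of the loan = PMT × n.
Total paid = $1,514.22 × 12 = $18,170.64
Total interest = total paid − principal = $18,170.64 − $17,500.00 = $670.64

Total interest = (PMT × n) - PV = $670.64


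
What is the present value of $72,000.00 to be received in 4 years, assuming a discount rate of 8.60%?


Present value formula: PV = FV / (1 + r)^t
PV = $72,000.00 / (1 + 0.086)^4
PV = $72,000.00 / 1.3909749
PV = $51,762.26

PV = FV / (1 + r)^t = $51,762.26


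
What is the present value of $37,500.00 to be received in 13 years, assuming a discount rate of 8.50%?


Present value formula: PV = FV / (1 + r)^t
PV = $37,500.00 / (1 + 0.085)^13
PV = $37,500.00 / 2.887930
PV = $12,985.08

PV = FV / (1 + r)^t = $12,985.08


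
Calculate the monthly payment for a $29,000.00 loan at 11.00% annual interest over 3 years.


Loan payment formula: PMT = PV × r / (1 − (1 + r)^(−n))
Monthly rate r = 0.11/12 ≈ 0.00916667, n = 36 months
Denominator: 1 − (1 + 0.11/12)^(−36) = 0.279995
PMT = $29,000.00 × (0.11/12) / 0.279995
PMT = $949.42 per month

PMT = PV × r / (1-(1+r)^(-n)) = $949.42/month


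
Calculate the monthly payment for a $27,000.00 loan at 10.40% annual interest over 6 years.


Loan payment formula: PMT = PV × r / (1 − (1 + r)^(−n))
Monthly rate r = 0.104/12 ≈ 0.00866667, n = 72 months
Denominator: 1 − (1 + 0.104/12)^(−72) = 0.462761
PMT = $27,000.00 × (0.104/12) / 0.462761
PMT = $505.66 per month

PMT = PV × r / (1-(1+r)^(-n)) = $505.66/month


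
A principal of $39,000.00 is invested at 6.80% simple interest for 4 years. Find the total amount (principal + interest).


Total amount formula: A = P(1 + rt) = P + P·r·t
Interest: I = P × r × t = $39,000.00 × 0.068 × 4 = $10,608.00
A = P + I = $39,000.00 + $10,608.00 = $49,608.00

A = P + I = P(1 + rt) = $49,608.00


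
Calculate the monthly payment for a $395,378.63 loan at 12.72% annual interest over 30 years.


Loan payment formula: PMT = PV × r / (1 − (1 + r)^(−n))
Monthly rate r = 0.1272/12 = 0.0106, n = 360 months
Denominator: 1 − (1 + 0.1272/12)^(−360) = 0.977538
PMT = $395,378.63 × (0.1272/12) / 0.977538
PMT = $4,287.32 per month

PMT = PV × r / (1-(1+r)^(-n)) = $4,287.32/month


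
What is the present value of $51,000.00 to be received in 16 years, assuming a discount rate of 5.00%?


Present value formula: PV = FV / (1 + r)^t
PV = $51,000.00 / (1 + 0.05)^16
PV = $51,000.00 / 2.1828746
PV = $23,363.69

PV = FV / (1 + r)^t = $23,363.69


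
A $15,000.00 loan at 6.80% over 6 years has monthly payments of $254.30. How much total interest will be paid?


Total paid over the life of the loan = PMT × n.
Total paid = $254.30 × 72 = $18,309.60
Total interest = total paid − principal = $18,309.60 − $15,000.00 = $3,309.60

Total interest = (PMT × n) - PV = $3,309.60


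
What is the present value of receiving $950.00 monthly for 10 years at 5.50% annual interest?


Present value of an ordinary annuity: PV = PMT × (1 − (1 + r)^(−n)) / r
Monthly rate r = 0.055/12 ≈ 0.00458333, n = 120
PV = $950.00 × (1 − (1 + 0.055/12)^(−120)) / (0.055/12)
PV = $950.00 × 92.143582
PV = $87,536.40

PV = PMT × (1-(1+r)^(-n))/r = $87,536.40


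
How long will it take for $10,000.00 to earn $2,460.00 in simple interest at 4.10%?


Rearrange the simple interest formula for t:
I = P × r × t  ⇒  t = I / (P × r)
t = $2,460.00 / ($10,000.00 × 0.041)
t = 6

t = I/(P×r) = 6 years


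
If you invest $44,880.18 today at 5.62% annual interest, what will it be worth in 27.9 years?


Future value formula: FV = PV × (1 + r)^t
FV = $44,880.18 × (1 + 0.0562)^27.9
FV = $44,880.18 × 4.597460
FV = $206,334.83

FV = PV × (1 + r)^t = $206,334.83


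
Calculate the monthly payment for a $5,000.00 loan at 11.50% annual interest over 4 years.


Loan payment formula: PMT = PV × r / (1 − (1 + r)^(−n))
Monthly rate r = 0.115/12 ≈ 0.00958333, n = 48 months
Denominator: 1 − (1 + 0.115/12)^(−48) = 0.367332
PMT = $5,000.00 × (0.115/12) / 0.367332
PMT = $130.45 per month

PMT = PV × r / (1-(1+r)^(-n)) = $130.45/month


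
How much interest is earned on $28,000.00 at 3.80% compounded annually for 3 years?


Compound interest earned = final amount − principal.
A = P(1 + r/n)^(nt) = $28,000.00 × (1 + 0.038/1)^(1 × 3) = $31,314.83
Interest = A − P = $31,314.83 − $28,000.00 = $3,314.83

Interest = A - P = $3,314.83


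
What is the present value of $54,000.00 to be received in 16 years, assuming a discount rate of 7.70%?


Present value formula: PV = FV / (1 + r)^t
PV = $54,000.00 / (1 + 0.077)^16
PV = $54,000.00 / 3.276810
PV = $16,479.44

PV = FV / (1 + r)^t = $16,479.44


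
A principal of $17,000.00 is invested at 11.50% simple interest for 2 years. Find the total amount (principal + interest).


Total amount formula: A = P(1 + rt) = P + P·r·t
Interest: I = P × r × t = $17,000.00 × 0.115 × 2 = $3,910.00
A = P + I = $17,000.00 + $3,910.00 = $20,910.00

A = P + I = P(1 + rt) = $20,910.00


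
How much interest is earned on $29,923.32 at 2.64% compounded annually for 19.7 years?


Compound interest earned = final amount − principal.
A = P(1 + r/n)^(nt) = $29,923.32 × (1 + 0.0264/1)^(1 × 19.7) = $49,997.43
Interest = A − P = $49,997.43 − $29,923.32 = $20,074.11

Interest = A - P = $20,074.11


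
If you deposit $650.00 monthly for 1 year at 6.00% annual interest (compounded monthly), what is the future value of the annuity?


Future value of an ordinary annuity: FV = PMT × ((1 + r)^n − 1) / r
Monthly rate r = 0.06/12 = 0.005, n = 12
FV = $650.00 × ((1 + 0.06/12)^12 − 1) / (0.06/12)
FV = $650.00 × 12.335562
FV = $8,018.12

FV = PMT × ((1+r)^n - 1)/r = $8,018.12


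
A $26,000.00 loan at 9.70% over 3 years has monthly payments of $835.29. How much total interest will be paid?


Total paid over the life of the loan = PMT × n.
Total paid = $835.29 × 36 = $30,070.44
Total interest = total paid − principal = $30,070.44 − $26,000.00 = $4,070.44

Total interest = (PMT × n) - PV = $4,070.44


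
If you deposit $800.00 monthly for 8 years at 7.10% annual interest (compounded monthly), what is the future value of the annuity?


Future value of an ordinary annuity: FV = PMT × ((1 + r)^n − 1) / r
Monthly rate r = 0.071/12 ≈ 0.00591667, n = 96
FV = $800.00 × ((1 + 0.071/12)^96 − 1) / (0.071/12)
FV = $800.00 × 128.752027
FV = $103,001.62

FV = PMT × ((1+r)^n - 1)/r = $103,001.62


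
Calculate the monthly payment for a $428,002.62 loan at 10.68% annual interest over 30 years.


Loan payment formula: PMT = PV × r / (1 − (1 + r)^(−n))
Monthly rate r = 0.1068/12 = 0.0089, n = 360 months
Denominator: 1 − (1 + 0.1068/12)^(−360) = 0.958821
PMT = $428,002.62 × (0.1068/12) / 0.958821
PMT = $3,972.82 per month

PMT = PV × r / (1-(1+r)^(-n)) = $3,972.82/month


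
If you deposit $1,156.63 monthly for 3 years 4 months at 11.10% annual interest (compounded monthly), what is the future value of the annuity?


Future value of an ordinary annuity: FV = PMT × ((1 + r)^n − 1) / r
Monthly rate r = 0.111/12 = 0.00925, n = 40
FV = $1,156.63 × ((1 + 0.111/12)^40 − 1) / (0.111/12)
FV = $1,156.63 × 48.137778
FV = $55,677.60

FV = PMT × ((1+r)^n - 1)/r = $55,677.60


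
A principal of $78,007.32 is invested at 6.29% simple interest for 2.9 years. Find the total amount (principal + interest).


Total amount formula: A = P(1 + rt) = P + P·r·t
Interest: I = P × r × t = $78,007.32 × 0.0629 × 2.9 = $14,229.32
A = P + I = $78,007.32 + $14,229.32 = $92,236.64

A = P + I = P(1 + rt) = $92,236.64


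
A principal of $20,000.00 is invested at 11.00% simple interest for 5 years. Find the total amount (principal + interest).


Total amount formula: A = P(1 + rt) = P + P·r·t
Interest: I = P × r × t = $20,000.00 × 0.11 × 5 = $11,000.00
A = P + I = $20,000.00 + $11,000.00 = $31,000.00

A = P + I = P(1 + rt) = $31,000.00


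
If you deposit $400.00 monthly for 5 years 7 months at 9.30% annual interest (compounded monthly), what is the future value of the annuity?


Future value of an ordinary annuity: FV = PMT × ((1 + r)^n − 1) / r
Monthly rate r = 0.093/12 = 0.00775, n = 67
FV = $400.00 × ((1 + 0.093/12)^67 − 1) / (0.093/12)
FV = $400.00 × 87.407159
FV = $34,962.86

FV = PMT × ((1+r)^n - 1)/r = $34,962.86


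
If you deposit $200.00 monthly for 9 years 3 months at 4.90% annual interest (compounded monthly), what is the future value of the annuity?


Future value of an ordinary annuity: FV = PMT × ((1 + r)^n − 1) / r
Monthly rate r = 0.049/12 ≈ 0.00408333, n = 111
FV = $200.00 × ((1 + 0.049/12)^111 − 1) / (0.049/12)
FV = $200.00 × 140.073329
FV = $28,014.67

FV = PMT × ((1+r)^n - 1)/r = $28,014.67


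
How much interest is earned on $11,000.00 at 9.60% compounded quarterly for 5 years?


Compound interest earned = final amount − principal.
A = P(1 + r/n)^(nt) = $11,000.00 × (1 + 0.096/4)^(4 × 5) = $17,676.32
Interest = A − P = $17,676.32 − $11,000.00 = $6,676.32

Interest = A - P = $6,676.32


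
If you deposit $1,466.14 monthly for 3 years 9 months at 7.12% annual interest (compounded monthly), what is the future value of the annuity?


Future value of an ordinary annuity: FV = PMT × ((1 + r)^n − 1) / r
Monthly rate r = 0.0712/12 ≈ 0.00593333, n = 45
FV = $1,466.14 × ((1 + 0.0712/12)^45 − 1) / (0.0712/12)
FV = $1,466.14 × 51.406249
FV = $75,368.76

FV = PMT × ((1+r)^n - 1)/r = $75,368.76


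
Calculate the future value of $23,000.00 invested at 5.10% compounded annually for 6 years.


Compound interest formula: A = P(1 + r/n)^(nt)
A = $23,000.00 × (1 + 0.051/1)^(1 × 6)
Growth factor: (1 + 0.051/1)^6 = 1.3477716
A = $23,000.00 × 1.3477716
A = $30,998.75

A = P(1 + r/n)^(nt) = $30,998.75


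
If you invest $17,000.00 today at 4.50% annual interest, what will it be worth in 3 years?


Future value formula: FV = PV × (1 + r)^t
FV = $17,000.00 × (1 + 0.045)^3
FV = $17,000.00 × 1.141166
FV = $19,399.82

FV = PV × (1 + r)^t = $19,399.82


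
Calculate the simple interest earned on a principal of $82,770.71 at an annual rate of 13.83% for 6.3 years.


Simple interest formula: I = P × r × t
I = $82,770.71 × 0.1383 × 6.3
I = $72,117.29

I = P × r × t = $72,117.29


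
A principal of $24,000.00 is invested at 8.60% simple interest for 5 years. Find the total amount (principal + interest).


Total amount formula: A = P(1 + rt) = P + P·r·t
Interest: I = P × r × t = $24,000.00 × 0.086 × 5 = $10,320.00
A = P + I = $24,000.00 + $10,320.00 = $34,320.00

A = P + I = P(1 + rt) = $34,320.00


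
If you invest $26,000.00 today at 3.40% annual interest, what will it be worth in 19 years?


Future value formula: FV = PV × (1 + r)^t
FV = $26,000.00 × (1 + 0.034)^19
FV = $26,000.00 × 1.8875142
FV = $49,075.37

FV = PV × (1 + r)^t = $49,075.37


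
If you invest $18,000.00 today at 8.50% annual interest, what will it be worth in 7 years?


Future value formula: FV = PV × (1 + r)^t
FV = $18,000.00 × (1 + 0.085)^7
FV = $18,000.00 × 1.770142
FV = $31,862.56

FV = PV × (1 + r)^t = $31,862.56


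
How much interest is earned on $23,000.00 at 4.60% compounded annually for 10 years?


Compound interest earned = final amount − principal.
A = P(1 + r/n)^(nt) = $23,000.00 × (1 + 0.046/1)^(1 × 10) = $36,061.57
Interest = A − P = $36,061.57 − $23,000.00 = $13,061.57

Interest = A - P = $13,061.57


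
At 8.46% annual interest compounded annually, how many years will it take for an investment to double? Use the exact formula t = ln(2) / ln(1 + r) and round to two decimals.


Doubling condition: (1 + r)^t = 2
Take ln of both sides: t × ln(1 + r) = ln(2)
t = ln(2) / ln(1 + r)
t = 0.693147 / 0.081211
t = 8.54

t = ln(2) / ln(1 + r) = 8.54 years


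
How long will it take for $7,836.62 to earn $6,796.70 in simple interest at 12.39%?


Rearrange the simple interest formula for t:
I = P × r × t  ⇒  t = I / (P × r)
t = $6,796.70 / ($7,836.62 × 0.1239)
t = 7

t = I/(P×r) = 7 years


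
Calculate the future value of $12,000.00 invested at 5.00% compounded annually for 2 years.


Compound interest formula: A = P(1 + r/n)^(nt)
A = $12,000.00 × (1 + 0.05/1)^(1 × 2)
Growth factor: (1 + 0.05/1)^2 = 1.102500
A = $12,000.00 × 1.102500
A = $13,230.00

A = P(1 + r/n)^(nt) = $13,230.00


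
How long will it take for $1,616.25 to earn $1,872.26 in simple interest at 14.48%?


Rearrange the simple interest formula for t:
I = P × r × t  ⇒  t = I / (P × r)
t = $1,872.26 / ($1,616.25 × 0.1448)
t = 8

t = I/(P×r) = 8 years


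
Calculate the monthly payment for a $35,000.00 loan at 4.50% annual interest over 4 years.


Loan payment formula: PMT = PV × r / (1 − (1 + r)^(−n))
Monthly rate r = 0.045/12 = 0.00375, n = 48 months
Denominator: 1 − (1 + 0.045/12)^(−48) = 0.164449
PMT = $35,000.00 × (0.045/12) / 0.164449
PMT = $798.12 per month

PMT = PV × r / (1-(1+r)^(-n)) = $798.12/month


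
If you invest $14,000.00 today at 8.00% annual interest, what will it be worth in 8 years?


Future value formula: FV = PV × (1 + r)^t
FV = $14,000.00 × (1 + 0.08)^8
FV = $14,000.00 × 1.850930
FV = $25,913.02

FV = PV × (1 + r)^t = $25,913.02


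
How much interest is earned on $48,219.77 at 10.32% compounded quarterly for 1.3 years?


Compound interest earned = final amount − principal.
A = P(1 + r/n)^(nt) = $48,219.77 × (1 + 0.1032/4)^(4 × 1.3) = $55,049.22
Interest = A − P = $55,049.22 − $48,219.77 = $6,829.45

Interest = A - P = $6,829.45


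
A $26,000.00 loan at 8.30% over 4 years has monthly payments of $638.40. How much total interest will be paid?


Total paid over the life of the loan = PMT × n.
Total paid = $638.40 × 48 = $30,643.20
Total interest = total paid − principal = $30,643.20 − $26,000.00 = $4,643.20

Total interest = (PMT × n) - PV = $4,643.20
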